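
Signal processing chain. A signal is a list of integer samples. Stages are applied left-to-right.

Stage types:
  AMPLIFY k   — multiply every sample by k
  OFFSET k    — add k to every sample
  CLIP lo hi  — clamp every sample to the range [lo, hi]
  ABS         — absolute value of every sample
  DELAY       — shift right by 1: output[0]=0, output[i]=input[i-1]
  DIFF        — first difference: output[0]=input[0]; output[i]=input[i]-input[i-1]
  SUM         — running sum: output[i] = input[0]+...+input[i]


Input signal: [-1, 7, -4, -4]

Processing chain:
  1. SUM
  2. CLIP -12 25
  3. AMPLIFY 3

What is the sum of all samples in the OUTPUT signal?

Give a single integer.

Answer: 15

Derivation:
Input: [-1, 7, -4, -4]
Stage 1 (SUM): sum[0..0]=-1, sum[0..1]=6, sum[0..2]=2, sum[0..3]=-2 -> [-1, 6, 2, -2]
Stage 2 (CLIP -12 25): clip(-1,-12,25)=-1, clip(6,-12,25)=6, clip(2,-12,25)=2, clip(-2,-12,25)=-2 -> [-1, 6, 2, -2]
Stage 3 (AMPLIFY 3): -1*3=-3, 6*3=18, 2*3=6, -2*3=-6 -> [-3, 18, 6, -6]
Output sum: 15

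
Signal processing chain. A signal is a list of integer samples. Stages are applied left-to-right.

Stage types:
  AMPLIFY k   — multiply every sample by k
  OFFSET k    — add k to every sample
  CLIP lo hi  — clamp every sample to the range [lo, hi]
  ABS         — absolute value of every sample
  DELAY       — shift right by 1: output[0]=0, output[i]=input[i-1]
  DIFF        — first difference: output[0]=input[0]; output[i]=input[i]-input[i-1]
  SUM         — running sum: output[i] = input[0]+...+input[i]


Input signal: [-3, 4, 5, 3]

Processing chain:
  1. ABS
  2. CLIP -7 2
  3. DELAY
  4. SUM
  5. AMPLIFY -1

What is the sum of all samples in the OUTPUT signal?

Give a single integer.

Answer: -12

Derivation:
Input: [-3, 4, 5, 3]
Stage 1 (ABS): |-3|=3, |4|=4, |5|=5, |3|=3 -> [3, 4, 5, 3]
Stage 2 (CLIP -7 2): clip(3,-7,2)=2, clip(4,-7,2)=2, clip(5,-7,2)=2, clip(3,-7,2)=2 -> [2, 2, 2, 2]
Stage 3 (DELAY): [0, 2, 2, 2] = [0, 2, 2, 2] -> [0, 2, 2, 2]
Stage 4 (SUM): sum[0..0]=0, sum[0..1]=2, sum[0..2]=4, sum[0..3]=6 -> [0, 2, 4, 6]
Stage 5 (AMPLIFY -1): 0*-1=0, 2*-1=-2, 4*-1=-4, 6*-1=-6 -> [0, -2, -4, -6]
Output sum: -12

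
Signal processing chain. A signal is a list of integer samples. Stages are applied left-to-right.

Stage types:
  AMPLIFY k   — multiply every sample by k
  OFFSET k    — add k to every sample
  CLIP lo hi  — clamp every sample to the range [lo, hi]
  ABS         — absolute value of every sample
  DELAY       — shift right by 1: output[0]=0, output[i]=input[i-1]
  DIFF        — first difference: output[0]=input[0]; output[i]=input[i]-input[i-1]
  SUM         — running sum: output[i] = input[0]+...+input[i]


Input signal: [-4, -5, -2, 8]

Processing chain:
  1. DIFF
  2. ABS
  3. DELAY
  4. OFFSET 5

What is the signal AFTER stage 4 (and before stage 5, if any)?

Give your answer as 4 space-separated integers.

Input: [-4, -5, -2, 8]
Stage 1 (DIFF): s[0]=-4, -5--4=-1, -2--5=3, 8--2=10 -> [-4, -1, 3, 10]
Stage 2 (ABS): |-4|=4, |-1|=1, |3|=3, |10|=10 -> [4, 1, 3, 10]
Stage 3 (DELAY): [0, 4, 1, 3] = [0, 4, 1, 3] -> [0, 4, 1, 3]
Stage 4 (OFFSET 5): 0+5=5, 4+5=9, 1+5=6, 3+5=8 -> [5, 9, 6, 8]

Answer: 5 9 6 8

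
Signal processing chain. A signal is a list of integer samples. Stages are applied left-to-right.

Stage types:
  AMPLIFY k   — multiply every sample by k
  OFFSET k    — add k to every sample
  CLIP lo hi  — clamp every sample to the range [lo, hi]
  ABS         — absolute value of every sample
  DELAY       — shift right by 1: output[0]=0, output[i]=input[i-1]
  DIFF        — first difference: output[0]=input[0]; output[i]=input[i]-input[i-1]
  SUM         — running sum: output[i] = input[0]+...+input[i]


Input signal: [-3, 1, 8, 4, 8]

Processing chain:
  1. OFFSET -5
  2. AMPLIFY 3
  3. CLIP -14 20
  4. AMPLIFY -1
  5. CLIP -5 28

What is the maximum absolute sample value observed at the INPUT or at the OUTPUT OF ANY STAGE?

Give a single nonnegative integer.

Answer: 24

Derivation:
Input: [-3, 1, 8, 4, 8] (max |s|=8)
Stage 1 (OFFSET -5): -3+-5=-8, 1+-5=-4, 8+-5=3, 4+-5=-1, 8+-5=3 -> [-8, -4, 3, -1, 3] (max |s|=8)
Stage 2 (AMPLIFY 3): -8*3=-24, -4*3=-12, 3*3=9, -1*3=-3, 3*3=9 -> [-24, -12, 9, -3, 9] (max |s|=24)
Stage 3 (CLIP -14 20): clip(-24,-14,20)=-14, clip(-12,-14,20)=-12, clip(9,-14,20)=9, clip(-3,-14,20)=-3, clip(9,-14,20)=9 -> [-14, -12, 9, -3, 9] (max |s|=14)
Stage 4 (AMPLIFY -1): -14*-1=14, -12*-1=12, 9*-1=-9, -3*-1=3, 9*-1=-9 -> [14, 12, -9, 3, -9] (max |s|=14)
Stage 5 (CLIP -5 28): clip(14,-5,28)=14, clip(12,-5,28)=12, clip(-9,-5,28)=-5, clip(3,-5,28)=3, clip(-9,-5,28)=-5 -> [14, 12, -5, 3, -5] (max |s|=14)
Overall max amplitude: 24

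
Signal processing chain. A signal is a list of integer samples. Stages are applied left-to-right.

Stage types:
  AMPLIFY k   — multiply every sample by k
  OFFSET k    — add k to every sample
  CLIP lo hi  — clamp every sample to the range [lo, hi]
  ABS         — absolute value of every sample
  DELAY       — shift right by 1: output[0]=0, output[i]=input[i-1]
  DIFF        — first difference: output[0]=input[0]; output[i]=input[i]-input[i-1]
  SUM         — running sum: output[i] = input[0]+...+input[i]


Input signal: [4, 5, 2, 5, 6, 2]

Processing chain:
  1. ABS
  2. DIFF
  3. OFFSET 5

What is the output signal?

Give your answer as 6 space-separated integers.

Answer: 9 6 2 8 6 1

Derivation:
Input: [4, 5, 2, 5, 6, 2]
Stage 1 (ABS): |4|=4, |5|=5, |2|=2, |5|=5, |6|=6, |2|=2 -> [4, 5, 2, 5, 6, 2]
Stage 2 (DIFF): s[0]=4, 5-4=1, 2-5=-3, 5-2=3, 6-5=1, 2-6=-4 -> [4, 1, -3, 3, 1, -4]
Stage 3 (OFFSET 5): 4+5=9, 1+5=6, -3+5=2, 3+5=8, 1+5=6, -4+5=1 -> [9, 6, 2, 8, 6, 1]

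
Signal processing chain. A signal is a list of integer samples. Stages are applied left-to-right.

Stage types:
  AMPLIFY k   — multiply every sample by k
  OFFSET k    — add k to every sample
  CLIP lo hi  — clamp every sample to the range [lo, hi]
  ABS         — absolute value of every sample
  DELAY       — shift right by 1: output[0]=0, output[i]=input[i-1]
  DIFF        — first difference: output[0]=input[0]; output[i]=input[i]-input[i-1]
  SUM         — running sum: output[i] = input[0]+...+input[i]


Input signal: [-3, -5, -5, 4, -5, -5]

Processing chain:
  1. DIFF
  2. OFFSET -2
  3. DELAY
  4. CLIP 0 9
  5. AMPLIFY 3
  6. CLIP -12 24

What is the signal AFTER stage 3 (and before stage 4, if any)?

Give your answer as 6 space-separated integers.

Input: [-3, -5, -5, 4, -5, -5]
Stage 1 (DIFF): s[0]=-3, -5--3=-2, -5--5=0, 4--5=9, -5-4=-9, -5--5=0 -> [-3, -2, 0, 9, -9, 0]
Stage 2 (OFFSET -2): -3+-2=-5, -2+-2=-4, 0+-2=-2, 9+-2=7, -9+-2=-11, 0+-2=-2 -> [-5, -4, -2, 7, -11, -2]
Stage 3 (DELAY): [0, -5, -4, -2, 7, -11] = [0, -5, -4, -2, 7, -11] -> [0, -5, -4, -2, 7, -11]

Answer: 0 -5 -4 -2 7 -11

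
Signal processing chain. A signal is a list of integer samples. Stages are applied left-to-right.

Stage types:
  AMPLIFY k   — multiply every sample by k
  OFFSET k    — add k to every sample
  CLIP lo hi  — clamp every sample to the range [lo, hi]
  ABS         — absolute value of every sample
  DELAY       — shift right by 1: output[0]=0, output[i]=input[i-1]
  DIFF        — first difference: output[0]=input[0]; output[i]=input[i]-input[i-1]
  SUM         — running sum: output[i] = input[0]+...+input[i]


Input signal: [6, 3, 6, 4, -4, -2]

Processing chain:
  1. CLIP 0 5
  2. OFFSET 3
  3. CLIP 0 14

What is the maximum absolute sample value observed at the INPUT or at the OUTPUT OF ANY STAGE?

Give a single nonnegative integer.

Input: [6, 3, 6, 4, -4, -2] (max |s|=6)
Stage 1 (CLIP 0 5): clip(6,0,5)=5, clip(3,0,5)=3, clip(6,0,5)=5, clip(4,0,5)=4, clip(-4,0,5)=0, clip(-2,0,5)=0 -> [5, 3, 5, 4, 0, 0] (max |s|=5)
Stage 2 (OFFSET 3): 5+3=8, 3+3=6, 5+3=8, 4+3=7, 0+3=3, 0+3=3 -> [8, 6, 8, 7, 3, 3] (max |s|=8)
Stage 3 (CLIP 0 14): clip(8,0,14)=8, clip(6,0,14)=6, clip(8,0,14)=8, clip(7,0,14)=7, clip(3,0,14)=3, clip(3,0,14)=3 -> [8, 6, 8, 7, 3, 3] (max |s|=8)
Overall max amplitude: 8

Answer: 8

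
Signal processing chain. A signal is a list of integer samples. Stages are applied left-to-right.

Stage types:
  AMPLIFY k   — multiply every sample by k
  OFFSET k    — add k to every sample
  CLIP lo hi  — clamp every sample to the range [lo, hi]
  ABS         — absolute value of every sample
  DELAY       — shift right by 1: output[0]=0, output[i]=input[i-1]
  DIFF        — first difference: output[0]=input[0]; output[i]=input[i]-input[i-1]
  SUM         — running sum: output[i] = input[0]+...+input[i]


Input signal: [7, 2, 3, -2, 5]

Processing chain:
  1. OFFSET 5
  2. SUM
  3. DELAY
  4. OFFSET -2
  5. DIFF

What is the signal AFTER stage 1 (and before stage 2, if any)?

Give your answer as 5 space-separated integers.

Input: [7, 2, 3, -2, 5]
Stage 1 (OFFSET 5): 7+5=12, 2+5=7, 3+5=8, -2+5=3, 5+5=10 -> [12, 7, 8, 3, 10]

Answer: 12 7 8 3 10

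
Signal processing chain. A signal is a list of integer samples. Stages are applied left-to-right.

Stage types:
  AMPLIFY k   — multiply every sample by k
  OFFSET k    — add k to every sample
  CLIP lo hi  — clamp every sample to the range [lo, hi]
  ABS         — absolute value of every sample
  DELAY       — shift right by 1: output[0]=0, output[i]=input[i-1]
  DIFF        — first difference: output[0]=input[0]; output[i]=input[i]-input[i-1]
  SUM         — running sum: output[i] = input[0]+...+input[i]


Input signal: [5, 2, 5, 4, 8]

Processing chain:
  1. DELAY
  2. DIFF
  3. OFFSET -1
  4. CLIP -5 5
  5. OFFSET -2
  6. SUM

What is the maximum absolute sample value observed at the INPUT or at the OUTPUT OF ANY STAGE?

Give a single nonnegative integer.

Answer: 11

Derivation:
Input: [5, 2, 5, 4, 8] (max |s|=8)
Stage 1 (DELAY): [0, 5, 2, 5, 4] = [0, 5, 2, 5, 4] -> [0, 5, 2, 5, 4] (max |s|=5)
Stage 2 (DIFF): s[0]=0, 5-0=5, 2-5=-3, 5-2=3, 4-5=-1 -> [0, 5, -3, 3, -1] (max |s|=5)
Stage 3 (OFFSET -1): 0+-1=-1, 5+-1=4, -3+-1=-4, 3+-1=2, -1+-1=-2 -> [-1, 4, -4, 2, -2] (max |s|=4)
Stage 4 (CLIP -5 5): clip(-1,-5,5)=-1, clip(4,-5,5)=4, clip(-4,-5,5)=-4, clip(2,-5,5)=2, clip(-2,-5,5)=-2 -> [-1, 4, -4, 2, -2] (max |s|=4)
Stage 5 (OFFSET -2): -1+-2=-3, 4+-2=2, -4+-2=-6, 2+-2=0, -2+-2=-4 -> [-3, 2, -6, 0, -4] (max |s|=6)
Stage 6 (SUM): sum[0..0]=-3, sum[0..1]=-1, sum[0..2]=-7, sum[0..3]=-7, sum[0..4]=-11 -> [-3, -1, -7, -7, -11] (max |s|=11)
Overall max amplitude: 11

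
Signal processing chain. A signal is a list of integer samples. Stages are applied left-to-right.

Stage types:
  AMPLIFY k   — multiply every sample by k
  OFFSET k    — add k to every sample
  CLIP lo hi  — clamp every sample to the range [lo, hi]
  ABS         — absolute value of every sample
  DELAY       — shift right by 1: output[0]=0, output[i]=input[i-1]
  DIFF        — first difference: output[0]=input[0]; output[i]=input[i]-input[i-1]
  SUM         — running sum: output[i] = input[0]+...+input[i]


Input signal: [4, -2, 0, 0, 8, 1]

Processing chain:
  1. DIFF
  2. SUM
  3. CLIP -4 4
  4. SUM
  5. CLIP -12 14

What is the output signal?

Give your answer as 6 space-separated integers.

Input: [4, -2, 0, 0, 8, 1]
Stage 1 (DIFF): s[0]=4, -2-4=-6, 0--2=2, 0-0=0, 8-0=8, 1-8=-7 -> [4, -6, 2, 0, 8, -7]
Stage 2 (SUM): sum[0..0]=4, sum[0..1]=-2, sum[0..2]=0, sum[0..3]=0, sum[0..4]=8, sum[0..5]=1 -> [4, -2, 0, 0, 8, 1]
Stage 3 (CLIP -4 4): clip(4,-4,4)=4, clip(-2,-4,4)=-2, clip(0,-4,4)=0, clip(0,-4,4)=0, clip(8,-4,4)=4, clip(1,-4,4)=1 -> [4, -2, 0, 0, 4, 1]
Stage 4 (SUM): sum[0..0]=4, sum[0..1]=2, sum[0..2]=2, sum[0..3]=2, sum[0..4]=6, sum[0..5]=7 -> [4, 2, 2, 2, 6, 7]
Stage 5 (CLIP -12 14): clip(4,-12,14)=4, clip(2,-12,14)=2, clip(2,-12,14)=2, clip(2,-12,14)=2, clip(6,-12,14)=6, clip(7,-12,14)=7 -> [4, 2, 2, 2, 6, 7]

Answer: 4 2 2 2 6 7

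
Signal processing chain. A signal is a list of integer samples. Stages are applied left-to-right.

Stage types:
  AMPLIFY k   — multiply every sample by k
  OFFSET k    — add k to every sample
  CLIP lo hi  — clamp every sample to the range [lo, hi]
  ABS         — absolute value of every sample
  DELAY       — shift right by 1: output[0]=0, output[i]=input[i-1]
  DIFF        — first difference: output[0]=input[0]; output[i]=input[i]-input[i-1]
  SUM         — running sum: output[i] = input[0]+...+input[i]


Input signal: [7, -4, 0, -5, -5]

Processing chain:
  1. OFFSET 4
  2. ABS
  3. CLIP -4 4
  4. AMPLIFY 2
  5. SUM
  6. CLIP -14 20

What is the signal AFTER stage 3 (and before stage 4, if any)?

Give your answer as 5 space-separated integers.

Answer: 4 0 4 1 1

Derivation:
Input: [7, -4, 0, -5, -5]
Stage 1 (OFFSET 4): 7+4=11, -4+4=0, 0+4=4, -5+4=-1, -5+4=-1 -> [11, 0, 4, -1, -1]
Stage 2 (ABS): |11|=11, |0|=0, |4|=4, |-1|=1, |-1|=1 -> [11, 0, 4, 1, 1]
Stage 3 (CLIP -4 4): clip(11,-4,4)=4, clip(0,-4,4)=0, clip(4,-4,4)=4, clip(1,-4,4)=1, clip(1,-4,4)=1 -> [4, 0, 4, 1, 1]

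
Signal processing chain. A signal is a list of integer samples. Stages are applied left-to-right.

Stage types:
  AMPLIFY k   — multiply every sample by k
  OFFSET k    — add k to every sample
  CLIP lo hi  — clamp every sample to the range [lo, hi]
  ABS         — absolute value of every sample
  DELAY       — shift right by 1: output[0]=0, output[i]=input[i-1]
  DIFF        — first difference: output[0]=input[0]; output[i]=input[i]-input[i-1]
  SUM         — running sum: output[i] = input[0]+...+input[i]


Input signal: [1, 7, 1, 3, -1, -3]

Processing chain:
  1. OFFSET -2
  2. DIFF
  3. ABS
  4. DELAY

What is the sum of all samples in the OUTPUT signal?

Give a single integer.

Answer: 19

Derivation:
Input: [1, 7, 1, 3, -1, -3]
Stage 1 (OFFSET -2): 1+-2=-1, 7+-2=5, 1+-2=-1, 3+-2=1, -1+-2=-3, -3+-2=-5 -> [-1, 5, -1, 1, -3, -5]
Stage 2 (DIFF): s[0]=-1, 5--1=6, -1-5=-6, 1--1=2, -3-1=-4, -5--3=-2 -> [-1, 6, -6, 2, -4, -2]
Stage 3 (ABS): |-1|=1, |6|=6, |-6|=6, |2|=2, |-4|=4, |-2|=2 -> [1, 6, 6, 2, 4, 2]
Stage 4 (DELAY): [0, 1, 6, 6, 2, 4] = [0, 1, 6, 6, 2, 4] -> [0, 1, 6, 6, 2, 4]
Output sum: 19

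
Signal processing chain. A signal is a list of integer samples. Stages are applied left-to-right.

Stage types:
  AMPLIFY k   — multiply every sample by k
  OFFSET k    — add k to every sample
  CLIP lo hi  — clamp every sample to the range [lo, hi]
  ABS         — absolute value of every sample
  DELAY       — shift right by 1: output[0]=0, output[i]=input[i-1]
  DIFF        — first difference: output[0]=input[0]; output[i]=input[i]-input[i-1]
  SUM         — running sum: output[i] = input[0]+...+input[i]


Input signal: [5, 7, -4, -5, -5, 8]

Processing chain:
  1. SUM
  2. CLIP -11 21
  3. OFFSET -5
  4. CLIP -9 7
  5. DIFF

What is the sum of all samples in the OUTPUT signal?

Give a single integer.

Input: [5, 7, -4, -5, -5, 8]
Stage 1 (SUM): sum[0..0]=5, sum[0..1]=12, sum[0..2]=8, sum[0..3]=3, sum[0..4]=-2, sum[0..5]=6 -> [5, 12, 8, 3, -2, 6]
Stage 2 (CLIP -11 21): clip(5,-11,21)=5, clip(12,-11,21)=12, clip(8,-11,21)=8, clip(3,-11,21)=3, clip(-2,-11,21)=-2, clip(6,-11,21)=6 -> [5, 12, 8, 3, -2, 6]
Stage 3 (OFFSET -5): 5+-5=0, 12+-5=7, 8+-5=3, 3+-5=-2, -2+-5=-7, 6+-5=1 -> [0, 7, 3, -2, -7, 1]
Stage 4 (CLIP -9 7): clip(0,-9,7)=0, clip(7,-9,7)=7, clip(3,-9,7)=3, clip(-2,-9,7)=-2, clip(-7,-9,7)=-7, clip(1,-9,7)=1 -> [0, 7, 3, -2, -7, 1]
Stage 5 (DIFF): s[0]=0, 7-0=7, 3-7=-4, -2-3=-5, -7--2=-5, 1--7=8 -> [0, 7, -4, -5, -5, 8]
Output sum: 1

Answer: 1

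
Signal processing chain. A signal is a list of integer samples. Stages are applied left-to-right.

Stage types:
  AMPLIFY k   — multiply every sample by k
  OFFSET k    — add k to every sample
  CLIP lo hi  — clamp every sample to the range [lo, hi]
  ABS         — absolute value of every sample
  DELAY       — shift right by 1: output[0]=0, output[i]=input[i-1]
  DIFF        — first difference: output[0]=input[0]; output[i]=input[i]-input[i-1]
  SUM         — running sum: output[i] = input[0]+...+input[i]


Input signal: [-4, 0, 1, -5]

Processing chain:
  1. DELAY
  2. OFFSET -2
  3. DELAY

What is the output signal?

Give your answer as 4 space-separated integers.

Input: [-4, 0, 1, -5]
Stage 1 (DELAY): [0, -4, 0, 1] = [0, -4, 0, 1] -> [0, -4, 0, 1]
Stage 2 (OFFSET -2): 0+-2=-2, -4+-2=-6, 0+-2=-2, 1+-2=-1 -> [-2, -6, -2, -1]
Stage 3 (DELAY): [0, -2, -6, -2] = [0, -2, -6, -2] -> [0, -2, -6, -2]

Answer: 0 -2 -6 -2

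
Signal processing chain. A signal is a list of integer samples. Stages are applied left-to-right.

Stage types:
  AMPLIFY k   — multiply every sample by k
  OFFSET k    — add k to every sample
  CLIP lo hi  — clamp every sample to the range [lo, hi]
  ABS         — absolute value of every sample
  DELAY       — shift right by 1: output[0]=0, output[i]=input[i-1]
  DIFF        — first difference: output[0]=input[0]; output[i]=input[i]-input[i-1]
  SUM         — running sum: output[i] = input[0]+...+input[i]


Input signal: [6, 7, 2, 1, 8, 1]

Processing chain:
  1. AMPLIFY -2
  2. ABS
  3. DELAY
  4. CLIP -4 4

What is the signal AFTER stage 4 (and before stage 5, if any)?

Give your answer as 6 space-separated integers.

Input: [6, 7, 2, 1, 8, 1]
Stage 1 (AMPLIFY -2): 6*-2=-12, 7*-2=-14, 2*-2=-4, 1*-2=-2, 8*-2=-16, 1*-2=-2 -> [-12, -14, -4, -2, -16, -2]
Stage 2 (ABS): |-12|=12, |-14|=14, |-4|=4, |-2|=2, |-16|=16, |-2|=2 -> [12, 14, 4, 2, 16, 2]
Stage 3 (DELAY): [0, 12, 14, 4, 2, 16] = [0, 12, 14, 4, 2, 16] -> [0, 12, 14, 4, 2, 16]
Stage 4 (CLIP -4 4): clip(0,-4,4)=0, clip(12,-4,4)=4, clip(14,-4,4)=4, clip(4,-4,4)=4, clip(2,-4,4)=2, clip(16,-4,4)=4 -> [0, 4, 4, 4, 2, 4]

Answer: 0 4 4 4 2 4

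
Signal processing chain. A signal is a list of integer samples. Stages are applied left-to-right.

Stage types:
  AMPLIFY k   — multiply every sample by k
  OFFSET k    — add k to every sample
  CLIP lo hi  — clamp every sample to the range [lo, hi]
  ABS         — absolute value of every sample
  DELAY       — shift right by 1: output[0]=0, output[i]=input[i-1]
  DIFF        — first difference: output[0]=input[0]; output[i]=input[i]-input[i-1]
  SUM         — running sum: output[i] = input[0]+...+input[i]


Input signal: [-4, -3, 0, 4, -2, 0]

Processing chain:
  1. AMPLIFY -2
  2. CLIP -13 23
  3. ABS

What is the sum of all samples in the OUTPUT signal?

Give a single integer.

Input: [-4, -3, 0, 4, -2, 0]
Stage 1 (AMPLIFY -2): -4*-2=8, -3*-2=6, 0*-2=0, 4*-2=-8, -2*-2=4, 0*-2=0 -> [8, 6, 0, -8, 4, 0]
Stage 2 (CLIP -13 23): clip(8,-13,23)=8, clip(6,-13,23)=6, clip(0,-13,23)=0, clip(-8,-13,23)=-8, clip(4,-13,23)=4, clip(0,-13,23)=0 -> [8, 6, 0, -8, 4, 0]
Stage 3 (ABS): |8|=8, |6|=6, |0|=0, |-8|=8, |4|=4, |0|=0 -> [8, 6, 0, 8, 4, 0]
Output sum: 26

Answer: 26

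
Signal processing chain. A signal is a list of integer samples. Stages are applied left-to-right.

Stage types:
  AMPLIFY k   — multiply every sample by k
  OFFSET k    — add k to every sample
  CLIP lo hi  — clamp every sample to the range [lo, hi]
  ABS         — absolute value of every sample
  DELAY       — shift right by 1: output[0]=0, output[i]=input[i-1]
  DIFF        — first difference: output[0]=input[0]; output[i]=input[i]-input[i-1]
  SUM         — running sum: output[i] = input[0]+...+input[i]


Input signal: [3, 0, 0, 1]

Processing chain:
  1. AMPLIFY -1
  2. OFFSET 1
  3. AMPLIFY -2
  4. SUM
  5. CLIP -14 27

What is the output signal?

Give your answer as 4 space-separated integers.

Input: [3, 0, 0, 1]
Stage 1 (AMPLIFY -1): 3*-1=-3, 0*-1=0, 0*-1=0, 1*-1=-1 -> [-3, 0, 0, -1]
Stage 2 (OFFSET 1): -3+1=-2, 0+1=1, 0+1=1, -1+1=0 -> [-2, 1, 1, 0]
Stage 3 (AMPLIFY -2): -2*-2=4, 1*-2=-2, 1*-2=-2, 0*-2=0 -> [4, -2, -2, 0]
Stage 4 (SUM): sum[0..0]=4, sum[0..1]=2, sum[0..2]=0, sum[0..3]=0 -> [4, 2, 0, 0]
Stage 5 (CLIP -14 27): clip(4,-14,27)=4, clip(2,-14,27)=2, clip(0,-14,27)=0, clip(0,-14,27)=0 -> [4, 2, 0, 0]

Answer: 4 2 0 0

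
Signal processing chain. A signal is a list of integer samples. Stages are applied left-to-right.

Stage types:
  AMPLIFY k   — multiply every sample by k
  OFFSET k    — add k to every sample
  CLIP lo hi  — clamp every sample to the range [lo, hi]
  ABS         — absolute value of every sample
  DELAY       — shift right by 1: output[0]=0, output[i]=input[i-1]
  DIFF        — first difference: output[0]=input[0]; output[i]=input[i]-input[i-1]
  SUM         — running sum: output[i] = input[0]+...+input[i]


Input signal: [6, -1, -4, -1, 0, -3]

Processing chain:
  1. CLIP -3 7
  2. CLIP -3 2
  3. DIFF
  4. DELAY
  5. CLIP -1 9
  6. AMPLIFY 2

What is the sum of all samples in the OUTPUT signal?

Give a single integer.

Input: [6, -1, -4, -1, 0, -3]
Stage 1 (CLIP -3 7): clip(6,-3,7)=6, clip(-1,-3,7)=-1, clip(-4,-3,7)=-3, clip(-1,-3,7)=-1, clip(0,-3,7)=0, clip(-3,-3,7)=-3 -> [6, -1, -3, -1, 0, -3]
Stage 2 (CLIP -3 2): clip(6,-3,2)=2, clip(-1,-3,2)=-1, clip(-3,-3,2)=-3, clip(-1,-3,2)=-1, clip(0,-3,2)=0, clip(-3,-3,2)=-3 -> [2, -1, -3, -1, 0, -3]
Stage 3 (DIFF): s[0]=2, -1-2=-3, -3--1=-2, -1--3=2, 0--1=1, -3-0=-3 -> [2, -3, -2, 2, 1, -3]
Stage 4 (DELAY): [0, 2, -3, -2, 2, 1] = [0, 2, -3, -2, 2, 1] -> [0, 2, -3, -2, 2, 1]
Stage 5 (CLIP -1 9): clip(0,-1,9)=0, clip(2,-1,9)=2, clip(-3,-1,9)=-1, clip(-2,-1,9)=-1, clip(2,-1,9)=2, clip(1,-1,9)=1 -> [0, 2, -1, -1, 2, 1]
Stage 6 (AMPLIFY 2): 0*2=0, 2*2=4, -1*2=-2, -1*2=-2, 2*2=4, 1*2=2 -> [0, 4, -2, -2, 4, 2]
Output sum: 6

Answer: 6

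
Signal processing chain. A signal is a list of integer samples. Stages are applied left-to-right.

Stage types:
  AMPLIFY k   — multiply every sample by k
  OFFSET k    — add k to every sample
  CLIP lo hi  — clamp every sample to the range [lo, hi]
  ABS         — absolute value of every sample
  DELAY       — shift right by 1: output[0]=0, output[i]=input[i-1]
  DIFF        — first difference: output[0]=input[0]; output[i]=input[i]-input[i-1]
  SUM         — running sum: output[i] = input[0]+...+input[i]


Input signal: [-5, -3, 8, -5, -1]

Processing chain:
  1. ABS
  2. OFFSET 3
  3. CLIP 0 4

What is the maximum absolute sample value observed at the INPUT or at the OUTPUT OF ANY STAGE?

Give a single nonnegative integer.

Answer: 11

Derivation:
Input: [-5, -3, 8, -5, -1] (max |s|=8)
Stage 1 (ABS): |-5|=5, |-3|=3, |8|=8, |-5|=5, |-1|=1 -> [5, 3, 8, 5, 1] (max |s|=8)
Stage 2 (OFFSET 3): 5+3=8, 3+3=6, 8+3=11, 5+3=8, 1+3=4 -> [8, 6, 11, 8, 4] (max |s|=11)
Stage 3 (CLIP 0 4): clip(8,0,4)=4, clip(6,0,4)=4, clip(11,0,4)=4, clip(8,0,4)=4, clip(4,0,4)=4 -> [4, 4, 4, 4, 4] (max |s|=4)
Overall max amplitude: 11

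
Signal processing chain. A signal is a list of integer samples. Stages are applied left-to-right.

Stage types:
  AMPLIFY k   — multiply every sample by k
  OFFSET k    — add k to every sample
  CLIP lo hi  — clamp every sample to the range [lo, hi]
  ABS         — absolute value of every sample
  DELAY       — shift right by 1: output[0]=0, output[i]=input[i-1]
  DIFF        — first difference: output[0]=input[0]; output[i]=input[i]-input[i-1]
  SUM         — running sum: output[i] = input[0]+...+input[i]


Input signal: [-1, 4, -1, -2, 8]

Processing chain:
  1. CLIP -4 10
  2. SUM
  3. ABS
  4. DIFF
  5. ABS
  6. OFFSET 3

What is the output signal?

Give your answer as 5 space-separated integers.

Answer: 4 5 4 5 11

Derivation:
Input: [-1, 4, -1, -2, 8]
Stage 1 (CLIP -4 10): clip(-1,-4,10)=-1, clip(4,-4,10)=4, clip(-1,-4,10)=-1, clip(-2,-4,10)=-2, clip(8,-4,10)=8 -> [-1, 4, -1, -2, 8]
Stage 2 (SUM): sum[0..0]=-1, sum[0..1]=3, sum[0..2]=2, sum[0..3]=0, sum[0..4]=8 -> [-1, 3, 2, 0, 8]
Stage 3 (ABS): |-1|=1, |3|=3, |2|=2, |0|=0, |8|=8 -> [1, 3, 2, 0, 8]
Stage 4 (DIFF): s[0]=1, 3-1=2, 2-3=-1, 0-2=-2, 8-0=8 -> [1, 2, -1, -2, 8]
Stage 5 (ABS): |1|=1, |2|=2, |-1|=1, |-2|=2, |8|=8 -> [1, 2, 1, 2, 8]
Stage 6 (OFFSET 3): 1+3=4, 2+3=5, 1+3=4, 2+3=5, 8+3=11 -> [4, 5, 4, 5, 11]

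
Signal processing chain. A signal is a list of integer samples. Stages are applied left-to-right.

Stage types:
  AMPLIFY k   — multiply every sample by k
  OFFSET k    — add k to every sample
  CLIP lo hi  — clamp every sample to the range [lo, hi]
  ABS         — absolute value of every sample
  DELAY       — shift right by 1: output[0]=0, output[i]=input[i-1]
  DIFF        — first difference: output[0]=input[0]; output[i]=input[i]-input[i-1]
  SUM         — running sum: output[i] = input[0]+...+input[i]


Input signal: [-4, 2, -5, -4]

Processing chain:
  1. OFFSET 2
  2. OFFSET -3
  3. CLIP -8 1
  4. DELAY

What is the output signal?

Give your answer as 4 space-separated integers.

Input: [-4, 2, -5, -4]
Stage 1 (OFFSET 2): -4+2=-2, 2+2=4, -5+2=-3, -4+2=-2 -> [-2, 4, -3, -2]
Stage 2 (OFFSET -3): -2+-3=-5, 4+-3=1, -3+-3=-6, -2+-3=-5 -> [-5, 1, -6, -5]
Stage 3 (CLIP -8 1): clip(-5,-8,1)=-5, clip(1,-8,1)=1, clip(-6,-8,1)=-6, clip(-5,-8,1)=-5 -> [-5, 1, -6, -5]
Stage 4 (DELAY): [0, -5, 1, -6] = [0, -5, 1, -6] -> [0, -5, 1, -6]

Answer: 0 -5 1 -6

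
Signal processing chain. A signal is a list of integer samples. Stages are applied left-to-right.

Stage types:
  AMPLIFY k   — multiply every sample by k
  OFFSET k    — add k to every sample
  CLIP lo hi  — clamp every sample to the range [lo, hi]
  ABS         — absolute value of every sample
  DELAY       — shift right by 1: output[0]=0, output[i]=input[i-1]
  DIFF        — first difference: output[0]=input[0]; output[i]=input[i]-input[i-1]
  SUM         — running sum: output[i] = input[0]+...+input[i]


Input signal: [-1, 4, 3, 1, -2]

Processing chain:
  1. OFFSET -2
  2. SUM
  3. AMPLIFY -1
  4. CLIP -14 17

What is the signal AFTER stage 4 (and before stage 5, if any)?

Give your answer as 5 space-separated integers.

Input: [-1, 4, 3, 1, -2]
Stage 1 (OFFSET -2): -1+-2=-3, 4+-2=2, 3+-2=1, 1+-2=-1, -2+-2=-4 -> [-3, 2, 1, -1, -4]
Stage 2 (SUM): sum[0..0]=-3, sum[0..1]=-1, sum[0..2]=0, sum[0..3]=-1, sum[0..4]=-5 -> [-3, -1, 0, -1, -5]
Stage 3 (AMPLIFY -1): -3*-1=3, -1*-1=1, 0*-1=0, -1*-1=1, -5*-1=5 -> [3, 1, 0, 1, 5]
Stage 4 (CLIP -14 17): clip(3,-14,17)=3, clip(1,-14,17)=1, clip(0,-14,17)=0, clip(1,-14,17)=1, clip(5,-14,17)=5 -> [3, 1, 0, 1, 5]

Answer: 3 1 0 1 5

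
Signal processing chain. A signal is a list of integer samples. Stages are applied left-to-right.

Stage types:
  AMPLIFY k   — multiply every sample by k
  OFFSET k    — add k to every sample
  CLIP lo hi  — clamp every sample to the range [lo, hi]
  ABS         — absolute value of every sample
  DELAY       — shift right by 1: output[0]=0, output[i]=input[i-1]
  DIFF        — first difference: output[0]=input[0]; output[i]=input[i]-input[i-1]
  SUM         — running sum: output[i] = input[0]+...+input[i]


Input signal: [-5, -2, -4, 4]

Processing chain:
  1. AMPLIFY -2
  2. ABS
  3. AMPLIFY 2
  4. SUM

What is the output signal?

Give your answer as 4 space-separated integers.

Input: [-5, -2, -4, 4]
Stage 1 (AMPLIFY -2): -5*-2=10, -2*-2=4, -4*-2=8, 4*-2=-8 -> [10, 4, 8, -8]
Stage 2 (ABS): |10|=10, |4|=4, |8|=8, |-8|=8 -> [10, 4, 8, 8]
Stage 3 (AMPLIFY 2): 10*2=20, 4*2=8, 8*2=16, 8*2=16 -> [20, 8, 16, 16]
Stage 4 (SUM): sum[0..0]=20, sum[0..1]=28, sum[0..2]=44, sum[0..3]=60 -> [20, 28, 44, 60]

Answer: 20 28 44 60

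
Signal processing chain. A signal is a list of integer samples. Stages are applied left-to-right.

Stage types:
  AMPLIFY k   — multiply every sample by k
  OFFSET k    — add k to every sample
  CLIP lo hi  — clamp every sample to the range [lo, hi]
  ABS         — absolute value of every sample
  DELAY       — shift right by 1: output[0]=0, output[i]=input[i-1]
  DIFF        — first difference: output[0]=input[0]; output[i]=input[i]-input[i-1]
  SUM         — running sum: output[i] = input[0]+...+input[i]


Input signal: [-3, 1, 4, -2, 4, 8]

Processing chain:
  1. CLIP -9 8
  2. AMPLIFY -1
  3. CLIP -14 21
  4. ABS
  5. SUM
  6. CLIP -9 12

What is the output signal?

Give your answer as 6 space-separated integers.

Input: [-3, 1, 4, -2, 4, 8]
Stage 1 (CLIP -9 8): clip(-3,-9,8)=-3, clip(1,-9,8)=1, clip(4,-9,8)=4, clip(-2,-9,8)=-2, clip(4,-9,8)=4, clip(8,-9,8)=8 -> [-3, 1, 4, -2, 4, 8]
Stage 2 (AMPLIFY -1): -3*-1=3, 1*-1=-1, 4*-1=-4, -2*-1=2, 4*-1=-4, 8*-1=-8 -> [3, -1, -4, 2, -4, -8]
Stage 3 (CLIP -14 21): clip(3,-14,21)=3, clip(-1,-14,21)=-1, clip(-4,-14,21)=-4, clip(2,-14,21)=2, clip(-4,-14,21)=-4, clip(-8,-14,21)=-8 -> [3, -1, -4, 2, -4, -8]
Stage 4 (ABS): |3|=3, |-1|=1, |-4|=4, |2|=2, |-4|=4, |-8|=8 -> [3, 1, 4, 2, 4, 8]
Stage 5 (SUM): sum[0..0]=3, sum[0..1]=4, sum[0..2]=8, sum[0..3]=10, sum[0..4]=14, sum[0..5]=22 -> [3, 4, 8, 10, 14, 22]
Stage 6 (CLIP -9 12): clip(3,-9,12)=3, clip(4,-9,12)=4, clip(8,-9,12)=8, clip(10,-9,12)=10, clip(14,-9,12)=12, clip(22,-9,12)=12 -> [3, 4, 8, 10, 12, 12]

Answer: 3 4 8 10 12 12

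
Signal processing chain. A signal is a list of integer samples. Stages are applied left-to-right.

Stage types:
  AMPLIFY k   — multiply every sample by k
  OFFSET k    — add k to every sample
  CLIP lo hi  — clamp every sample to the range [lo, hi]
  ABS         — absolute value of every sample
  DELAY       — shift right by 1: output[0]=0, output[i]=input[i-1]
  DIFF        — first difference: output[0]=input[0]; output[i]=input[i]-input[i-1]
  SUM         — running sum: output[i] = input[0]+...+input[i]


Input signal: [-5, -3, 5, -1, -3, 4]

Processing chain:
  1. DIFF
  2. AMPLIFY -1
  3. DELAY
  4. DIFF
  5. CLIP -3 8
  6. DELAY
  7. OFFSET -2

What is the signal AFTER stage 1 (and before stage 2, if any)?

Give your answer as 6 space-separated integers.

Answer: -5 2 8 -6 -2 7

Derivation:
Input: [-5, -3, 5, -1, -3, 4]
Stage 1 (DIFF): s[0]=-5, -3--5=2, 5--3=8, -1-5=-6, -3--1=-2, 4--3=7 -> [-5, 2, 8, -6, -2, 7]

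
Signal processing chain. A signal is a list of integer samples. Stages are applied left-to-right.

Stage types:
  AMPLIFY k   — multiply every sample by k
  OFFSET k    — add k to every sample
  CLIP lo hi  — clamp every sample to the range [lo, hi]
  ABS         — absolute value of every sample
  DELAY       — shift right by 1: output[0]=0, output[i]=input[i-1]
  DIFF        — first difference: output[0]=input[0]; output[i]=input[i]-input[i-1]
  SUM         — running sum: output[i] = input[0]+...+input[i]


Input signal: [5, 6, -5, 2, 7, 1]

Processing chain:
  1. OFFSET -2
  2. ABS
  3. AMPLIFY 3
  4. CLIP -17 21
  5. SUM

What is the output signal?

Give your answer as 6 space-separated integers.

Input: [5, 6, -5, 2, 7, 1]
Stage 1 (OFFSET -2): 5+-2=3, 6+-2=4, -5+-2=-7, 2+-2=0, 7+-2=5, 1+-2=-1 -> [3, 4, -7, 0, 5, -1]
Stage 2 (ABS): |3|=3, |4|=4, |-7|=7, |0|=0, |5|=5, |-1|=1 -> [3, 4, 7, 0, 5, 1]
Stage 3 (AMPLIFY 3): 3*3=9, 4*3=12, 7*3=21, 0*3=0, 5*3=15, 1*3=3 -> [9, 12, 21, 0, 15, 3]
Stage 4 (CLIP -17 21): clip(9,-17,21)=9, clip(12,-17,21)=12, clip(21,-17,21)=21, clip(0,-17,21)=0, clip(15,-17,21)=15, clip(3,-17,21)=3 -> [9, 12, 21, 0, 15, 3]
Stage 5 (SUM): sum[0..0]=9, sum[0..1]=21, sum[0..2]=42, sum[0..3]=42, sum[0..4]=57, sum[0..5]=60 -> [9, 21, 42, 42, 57, 60]

Answer: 9 21 42 42 57 60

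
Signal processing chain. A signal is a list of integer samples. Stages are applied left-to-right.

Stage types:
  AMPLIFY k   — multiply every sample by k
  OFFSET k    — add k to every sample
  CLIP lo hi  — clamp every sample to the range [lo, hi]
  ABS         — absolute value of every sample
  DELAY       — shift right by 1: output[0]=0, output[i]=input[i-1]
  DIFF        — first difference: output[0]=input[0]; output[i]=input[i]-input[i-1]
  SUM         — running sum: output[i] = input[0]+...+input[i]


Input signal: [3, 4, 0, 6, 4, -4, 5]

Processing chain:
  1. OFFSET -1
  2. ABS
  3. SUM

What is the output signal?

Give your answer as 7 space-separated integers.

Input: [3, 4, 0, 6, 4, -4, 5]
Stage 1 (OFFSET -1): 3+-1=2, 4+-1=3, 0+-1=-1, 6+-1=5, 4+-1=3, -4+-1=-5, 5+-1=4 -> [2, 3, -1, 5, 3, -5, 4]
Stage 2 (ABS): |2|=2, |3|=3, |-1|=1, |5|=5, |3|=3, |-5|=5, |4|=4 -> [2, 3, 1, 5, 3, 5, 4]
Stage 3 (SUM): sum[0..0]=2, sum[0..1]=5, sum[0..2]=6, sum[0..3]=11, sum[0..4]=14, sum[0..5]=19, sum[0..6]=23 -> [2, 5, 6, 11, 14, 19, 23]

Answer: 2 5 6 11 14 19 23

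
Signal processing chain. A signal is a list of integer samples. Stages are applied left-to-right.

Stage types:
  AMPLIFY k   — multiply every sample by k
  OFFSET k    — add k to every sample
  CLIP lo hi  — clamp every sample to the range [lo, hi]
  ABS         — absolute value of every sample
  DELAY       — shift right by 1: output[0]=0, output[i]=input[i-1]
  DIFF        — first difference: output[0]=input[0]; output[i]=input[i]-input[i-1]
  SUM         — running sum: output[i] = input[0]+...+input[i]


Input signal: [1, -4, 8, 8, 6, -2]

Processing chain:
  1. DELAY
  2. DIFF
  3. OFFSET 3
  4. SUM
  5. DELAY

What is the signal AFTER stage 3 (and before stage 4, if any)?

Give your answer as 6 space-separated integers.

Input: [1, -4, 8, 8, 6, -2]
Stage 1 (DELAY): [0, 1, -4, 8, 8, 6] = [0, 1, -4, 8, 8, 6] -> [0, 1, -4, 8, 8, 6]
Stage 2 (DIFF): s[0]=0, 1-0=1, -4-1=-5, 8--4=12, 8-8=0, 6-8=-2 -> [0, 1, -5, 12, 0, -2]
Stage 3 (OFFSET 3): 0+3=3, 1+3=4, -5+3=-2, 12+3=15, 0+3=3, -2+3=1 -> [3, 4, -2, 15, 3, 1]

Answer: 3 4 -2 15 3 1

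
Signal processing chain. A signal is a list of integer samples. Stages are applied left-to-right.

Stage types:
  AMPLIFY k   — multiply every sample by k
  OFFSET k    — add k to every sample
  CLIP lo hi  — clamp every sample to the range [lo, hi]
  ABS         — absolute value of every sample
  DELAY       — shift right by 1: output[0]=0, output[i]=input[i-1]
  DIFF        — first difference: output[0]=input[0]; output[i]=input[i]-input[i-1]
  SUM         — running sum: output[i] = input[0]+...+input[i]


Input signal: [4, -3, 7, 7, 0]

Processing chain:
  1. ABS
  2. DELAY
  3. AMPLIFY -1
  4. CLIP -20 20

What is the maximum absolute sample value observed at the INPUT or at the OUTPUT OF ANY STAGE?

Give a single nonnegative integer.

Input: [4, -3, 7, 7, 0] (max |s|=7)
Stage 1 (ABS): |4|=4, |-3|=3, |7|=7, |7|=7, |0|=0 -> [4, 3, 7, 7, 0] (max |s|=7)
Stage 2 (DELAY): [0, 4, 3, 7, 7] = [0, 4, 3, 7, 7] -> [0, 4, 3, 7, 7] (max |s|=7)
Stage 3 (AMPLIFY -1): 0*-1=0, 4*-1=-4, 3*-1=-3, 7*-1=-7, 7*-1=-7 -> [0, -4, -3, -7, -7] (max |s|=7)
Stage 4 (CLIP -20 20): clip(0,-20,20)=0, clip(-4,-20,20)=-4, clip(-3,-20,20)=-3, clip(-7,-20,20)=-7, clip(-7,-20,20)=-7 -> [0, -4, -3, -7, -7] (max |s|=7)
Overall max amplitude: 7

Answer: 7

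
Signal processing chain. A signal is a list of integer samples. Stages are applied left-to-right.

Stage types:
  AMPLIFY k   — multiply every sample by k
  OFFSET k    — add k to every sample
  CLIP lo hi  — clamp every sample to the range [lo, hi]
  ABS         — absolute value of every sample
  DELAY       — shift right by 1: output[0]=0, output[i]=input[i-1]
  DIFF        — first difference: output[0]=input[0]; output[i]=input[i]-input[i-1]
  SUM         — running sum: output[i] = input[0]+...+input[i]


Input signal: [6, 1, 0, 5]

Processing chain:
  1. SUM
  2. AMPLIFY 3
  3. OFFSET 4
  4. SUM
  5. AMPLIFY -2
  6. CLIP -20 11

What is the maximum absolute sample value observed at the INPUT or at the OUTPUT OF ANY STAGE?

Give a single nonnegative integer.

Input: [6, 1, 0, 5] (max |s|=6)
Stage 1 (SUM): sum[0..0]=6, sum[0..1]=7, sum[0..2]=7, sum[0..3]=12 -> [6, 7, 7, 12] (max |s|=12)
Stage 2 (AMPLIFY 3): 6*3=18, 7*3=21, 7*3=21, 12*3=36 -> [18, 21, 21, 36] (max |s|=36)
Stage 3 (OFFSET 4): 18+4=22, 21+4=25, 21+4=25, 36+4=40 -> [22, 25, 25, 40] (max |s|=40)
Stage 4 (SUM): sum[0..0]=22, sum[0..1]=47, sum[0..2]=72, sum[0..3]=112 -> [22, 47, 72, 112] (max |s|=112)
Stage 5 (AMPLIFY -2): 22*-2=-44, 47*-2=-94, 72*-2=-144, 112*-2=-224 -> [-44, -94, -144, -224] (max |s|=224)
Stage 6 (CLIP -20 11): clip(-44,-20,11)=-20, clip(-94,-20,11)=-20, clip(-144,-20,11)=-20, clip(-224,-20,11)=-20 -> [-20, -20, -20, -20] (max |s|=20)
Overall max amplitude: 224

Answer: 224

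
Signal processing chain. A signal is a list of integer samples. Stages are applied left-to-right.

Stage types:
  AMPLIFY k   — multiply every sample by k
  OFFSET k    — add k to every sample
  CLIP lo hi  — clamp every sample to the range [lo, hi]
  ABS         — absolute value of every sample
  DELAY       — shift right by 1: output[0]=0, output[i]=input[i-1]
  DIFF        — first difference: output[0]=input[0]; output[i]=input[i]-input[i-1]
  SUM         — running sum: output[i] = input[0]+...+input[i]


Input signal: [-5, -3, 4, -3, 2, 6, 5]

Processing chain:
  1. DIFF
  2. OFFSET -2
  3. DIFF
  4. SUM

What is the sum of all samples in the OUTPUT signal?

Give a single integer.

Input: [-5, -3, 4, -3, 2, 6, 5]
Stage 1 (DIFF): s[0]=-5, -3--5=2, 4--3=7, -3-4=-7, 2--3=5, 6-2=4, 5-6=-1 -> [-5, 2, 7, -7, 5, 4, -1]
Stage 2 (OFFSET -2): -5+-2=-7, 2+-2=0, 7+-2=5, -7+-2=-9, 5+-2=3, 4+-2=2, -1+-2=-3 -> [-7, 0, 5, -9, 3, 2, -3]
Stage 3 (DIFF): s[0]=-7, 0--7=7, 5-0=5, -9-5=-14, 3--9=12, 2-3=-1, -3-2=-5 -> [-7, 7, 5, -14, 12, -1, -5]
Stage 4 (SUM): sum[0..0]=-7, sum[0..1]=0, sum[0..2]=5, sum[0..3]=-9, sum[0..4]=3, sum[0..5]=2, sum[0..6]=-3 -> [-7, 0, 5, -9, 3, 2, -3]
Output sum: -9

Answer: -9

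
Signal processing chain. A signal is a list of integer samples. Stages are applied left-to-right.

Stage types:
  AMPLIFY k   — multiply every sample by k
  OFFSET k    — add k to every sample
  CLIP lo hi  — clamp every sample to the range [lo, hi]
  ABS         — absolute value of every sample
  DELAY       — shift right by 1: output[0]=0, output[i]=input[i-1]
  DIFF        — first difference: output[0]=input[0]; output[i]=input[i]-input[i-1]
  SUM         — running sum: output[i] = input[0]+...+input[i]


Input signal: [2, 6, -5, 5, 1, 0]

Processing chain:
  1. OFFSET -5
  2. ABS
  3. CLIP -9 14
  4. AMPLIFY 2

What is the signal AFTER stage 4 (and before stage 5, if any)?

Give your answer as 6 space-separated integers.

Input: [2, 6, -5, 5, 1, 0]
Stage 1 (OFFSET -5): 2+-5=-3, 6+-5=1, -5+-5=-10, 5+-5=0, 1+-5=-4, 0+-5=-5 -> [-3, 1, -10, 0, -4, -5]
Stage 2 (ABS): |-3|=3, |1|=1, |-10|=10, |0|=0, |-4|=4, |-5|=5 -> [3, 1, 10, 0, 4, 5]
Stage 3 (CLIP -9 14): clip(3,-9,14)=3, clip(1,-9,14)=1, clip(10,-9,14)=10, clip(0,-9,14)=0, clip(4,-9,14)=4, clip(5,-9,14)=5 -> [3, 1, 10, 0, 4, 5]
Stage 4 (AMPLIFY 2): 3*2=6, 1*2=2, 10*2=20, 0*2=0, 4*2=8, 5*2=10 -> [6, 2, 20, 0, 8, 10]

Answer: 6 2 20 0 8 10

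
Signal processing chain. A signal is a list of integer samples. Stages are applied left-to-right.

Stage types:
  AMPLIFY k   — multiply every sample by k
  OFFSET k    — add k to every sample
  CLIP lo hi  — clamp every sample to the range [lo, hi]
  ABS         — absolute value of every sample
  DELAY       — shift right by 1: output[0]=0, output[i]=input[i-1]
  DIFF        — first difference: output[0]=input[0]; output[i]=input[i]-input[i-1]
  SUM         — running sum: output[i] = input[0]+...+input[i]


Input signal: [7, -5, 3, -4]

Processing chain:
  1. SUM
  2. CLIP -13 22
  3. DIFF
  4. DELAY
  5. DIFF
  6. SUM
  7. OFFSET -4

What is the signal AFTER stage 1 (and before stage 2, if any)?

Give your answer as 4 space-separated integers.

Answer: 7 2 5 1

Derivation:
Input: [7, -5, 3, -4]
Stage 1 (SUM): sum[0..0]=7, sum[0..1]=2, sum[0..2]=5, sum[0..3]=1 -> [7, 2, 5, 1]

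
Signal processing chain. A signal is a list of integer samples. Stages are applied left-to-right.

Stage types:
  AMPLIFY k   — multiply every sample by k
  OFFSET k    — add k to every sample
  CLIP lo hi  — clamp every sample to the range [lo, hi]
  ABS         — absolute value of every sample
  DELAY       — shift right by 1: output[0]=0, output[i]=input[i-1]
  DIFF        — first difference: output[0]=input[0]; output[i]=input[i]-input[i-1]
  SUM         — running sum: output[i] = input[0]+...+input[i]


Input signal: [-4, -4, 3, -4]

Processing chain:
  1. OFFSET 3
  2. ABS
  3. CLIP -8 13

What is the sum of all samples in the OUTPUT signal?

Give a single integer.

Answer: 9

Derivation:
Input: [-4, -4, 3, -4]
Stage 1 (OFFSET 3): -4+3=-1, -4+3=-1, 3+3=6, -4+3=-1 -> [-1, -1, 6, -1]
Stage 2 (ABS): |-1|=1, |-1|=1, |6|=6, |-1|=1 -> [1, 1, 6, 1]
Stage 3 (CLIP -8 13): clip(1,-8,13)=1, clip(1,-8,13)=1, clip(6,-8,13)=6, clip(1,-8,13)=1 -> [1, 1, 6, 1]
Output sum: 9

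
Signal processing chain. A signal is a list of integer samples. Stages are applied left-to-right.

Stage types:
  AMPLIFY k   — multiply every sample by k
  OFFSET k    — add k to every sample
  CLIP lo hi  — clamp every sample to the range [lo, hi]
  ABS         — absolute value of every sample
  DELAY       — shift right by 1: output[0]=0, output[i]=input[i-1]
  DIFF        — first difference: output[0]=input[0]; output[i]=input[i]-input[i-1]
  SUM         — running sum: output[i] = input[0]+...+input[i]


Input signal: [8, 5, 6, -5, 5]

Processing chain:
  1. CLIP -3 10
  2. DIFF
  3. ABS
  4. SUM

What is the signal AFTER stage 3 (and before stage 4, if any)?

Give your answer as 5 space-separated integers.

Answer: 8 3 1 9 8

Derivation:
Input: [8, 5, 6, -5, 5]
Stage 1 (CLIP -3 10): clip(8,-3,10)=8, clip(5,-3,10)=5, clip(6,-3,10)=6, clip(-5,-3,10)=-3, clip(5,-3,10)=5 -> [8, 5, 6, -3, 5]
Stage 2 (DIFF): s[0]=8, 5-8=-3, 6-5=1, -3-6=-9, 5--3=8 -> [8, -3, 1, -9, 8]
Stage 3 (ABS): |8|=8, |-3|=3, |1|=1, |-9|=9, |8|=8 -> [8, 3, 1, 9, 8]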